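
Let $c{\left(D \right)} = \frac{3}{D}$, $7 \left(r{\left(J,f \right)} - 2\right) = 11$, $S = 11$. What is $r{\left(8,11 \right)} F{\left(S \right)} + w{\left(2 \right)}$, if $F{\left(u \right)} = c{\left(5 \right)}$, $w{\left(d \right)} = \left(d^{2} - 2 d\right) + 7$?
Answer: $\frac{64}{7} \approx 9.1429$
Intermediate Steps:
$r{\left(J,f \right)} = \frac{25}{7}$ ($r{\left(J,f \right)} = 2 + \frac{1}{7} \cdot 11 = 2 + \frac{11}{7} = \frac{25}{7}$)
$w{\left(d \right)} = 7 + d^{2} - 2 d$
$F{\left(u \right)} = \frac{3}{5}$
$r{\left(8,11 \right)} F{\left(S \right)} + w{\left(2 \right)} = \frac{25}{7} \cdot \frac{3}{5} + \left(7 + 2^{2} - 4\right) = \frac{15}{7} + \left(7 + 4 - 4\right) = \frac{15}{7} + 7 = \frac{64}{7}$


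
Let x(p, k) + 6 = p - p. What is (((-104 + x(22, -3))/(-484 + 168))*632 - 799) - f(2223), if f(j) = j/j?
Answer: -580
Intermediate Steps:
x(p, k) = -6 (x(p, k) = -6 + (p - p) = -6 + 0 = -6)
f(j) = 1
(((-104 + x(22, -3))/(-484 + 168))*632 - 799) - f(2223) = (((-104 - 6)/(-484 + 168))*632 - 799) - 1*1 = (-110/(-316)*632 - 799) - 1 = (-110*(-1/316)*632 - 799) - 1 = ((55/158)*632 - 799) - 1 = (220 - 799) - 1 = -579 - 1 = -580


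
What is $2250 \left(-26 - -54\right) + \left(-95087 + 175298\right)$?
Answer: $143211$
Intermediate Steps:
$2250 \left(-26 - -54\right) + \left(-95087 + 175298\right) = 2250 \left(-26 + 54\right) + 80211 = 2250 \cdot 28 + 80211 = 63000 + 80211 = 143211$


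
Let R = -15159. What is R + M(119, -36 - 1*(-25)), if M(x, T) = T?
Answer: -15170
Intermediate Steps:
R + M(119, -36 - 1*(-25)) = -15159 + (-36 - 1*(-25)) = -15159 + (-36 + 25) = -15159 - 11 = -15170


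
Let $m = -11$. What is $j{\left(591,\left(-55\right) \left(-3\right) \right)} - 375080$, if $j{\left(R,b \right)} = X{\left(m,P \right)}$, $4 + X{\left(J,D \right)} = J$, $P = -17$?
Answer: $-375095$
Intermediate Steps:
$X{\left(J,D \right)} = -4 + J$
$j{\left(R,b \right)} = -15$ ($j{\left(R,b \right)} = -4 - 11 = -15$)
$j{\left(591,\left(-55\right) \left(-3\right) \right)} - 375080 = -15 - 375080 = -375095$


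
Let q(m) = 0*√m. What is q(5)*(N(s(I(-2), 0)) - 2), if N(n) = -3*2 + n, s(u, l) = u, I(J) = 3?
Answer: 0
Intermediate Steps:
N(n) = -6 + n
q(m) = 0
q(5)*(N(s(I(-2), 0)) - 2) = 0*((-6 + 3) - 2) = 0*(-3 - 2) = 0*(-5) = 0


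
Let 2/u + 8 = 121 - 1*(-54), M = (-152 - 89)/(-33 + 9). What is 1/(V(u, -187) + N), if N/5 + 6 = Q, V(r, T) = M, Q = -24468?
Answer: -24/2936639 ≈ -8.1726e-6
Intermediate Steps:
M = 241/24 (M = -241/(-24) = -241*(-1/24) = 241/24 ≈ 10.042)
u = 2/167 (u = 2/(-8 + (121 - 1*(-54))) = 2/(-8 + (121 + 54)) = 2/(-8 + 175) = 2/167 ≈ 0.011976)
V(r, T) = 241/24
N = -122370 (N = -30 + 5*(-24468) = -30 - 122340 = -122370)
1/(V(u, -187) + N) = 1/(241/24 - 122370) = 1/(-2936639/24) = -24/2936639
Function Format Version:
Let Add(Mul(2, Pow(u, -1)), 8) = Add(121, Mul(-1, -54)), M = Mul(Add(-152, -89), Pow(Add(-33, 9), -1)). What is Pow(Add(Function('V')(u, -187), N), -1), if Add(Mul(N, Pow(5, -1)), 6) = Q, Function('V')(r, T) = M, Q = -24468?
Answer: Rational(-24, 2936639) ≈ -8.1726e-6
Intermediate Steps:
M = Rational(241, 24) (M = Mul(-241, Pow(-24, -1)) = Mul(-241, Rational(-1, 24)) = Rational(241, 24) ≈ 10.042)
u = Rational(2, 167) (u = Mul(2, Pow(Add(-8, Add(121, Mul(-1, -54))), -1)) = Mul(2, Pow(Add(-8, Add(121, 54)), -1)) = Mul(2, Pow(Add(-8, 175), -1)) = Mul(2, Pow(167, -1)) = Mul(2, Rational(1, 167)) = Rational(2, 167) ≈ 0.011976)
Function('V')(r, T) = Rational(241, 24)
N = -122370 (N = Add(-30, Mul(5, -24468)) = Add(-30, -122340) = -122370)
Pow(Add(Function('V')(u, -187), N), -1) = Pow(Add(Rational(241, 24), -122370), -1) = Pow(Rational(-2936639, 24), -1) = Rational(-24, 2936639)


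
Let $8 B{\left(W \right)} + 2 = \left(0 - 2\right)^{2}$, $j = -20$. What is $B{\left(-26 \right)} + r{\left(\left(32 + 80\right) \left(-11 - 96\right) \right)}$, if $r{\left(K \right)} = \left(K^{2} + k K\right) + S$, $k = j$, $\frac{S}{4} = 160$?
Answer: $\frac{575426305}{4} \approx 1.4386 \cdot 10^{8}$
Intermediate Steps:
$S = 640$ ($S = 4 \cdot 160 = 640$)
$B{\left(W \right)} = \frac{1}{4}$ ($B{\left(W \right)} = - \frac{1}{4} + \frac{\left(0 - 2\right)^{2}}{8} = - \frac{1}{4} + \frac{\left(-2\right)^{2}}{8} = - \frac{1}{4} + \frac{1}{8} \cdot 4 = - \frac{1}{4} + \frac{1}{2} = \frac{1}{4}$)
$k = -20$
$r{\left(K \right)} = 640 + K^{2} - 20 K$ ($r{\left(K \right)} = \left(K^{2} - 20 K\right) + 640 = 640 + K^{2} - 20 K$)
$B{\left(-26 \right)} + r{\left(\left(32 + 80\right) \left(-11 - 96\right) \right)} = \frac{1}{4} + \left(640 + \left(\left(32 + 80\right) \left(-11 - 96\right)\right)^{2} - 20 \left(32 + 80\right) \left(-11 - 96\right)\right) = \frac{1}{4} + \left(640 + \left(112 \left(-107\right)\right)^{2} - 20 \cdot 112 \left(-107\right)\right) = \frac{1}{4} + \left(640 + \left(-11984\right)^{2} - -239680\right) = \frac{1}{4} + \left(640 + 143616256 + 239680\right) = \frac{1}{4} + 143856576 = \frac{575426305}{4}$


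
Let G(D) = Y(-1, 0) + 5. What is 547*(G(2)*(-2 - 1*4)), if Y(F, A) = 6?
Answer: -36102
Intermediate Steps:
G(D) = 11 (G(D) = 6 + 5 = 11)
547*(G(2)*(-2 - 1*4)) = 547*(11*(-2 - 1*4)) = 547*(11*(-2 - 4)) = 547*(11*(-6)) = 547*(-66) = -36102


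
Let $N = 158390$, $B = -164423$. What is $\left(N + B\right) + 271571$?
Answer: $265538$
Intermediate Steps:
$\left(N + B\right) + 271571 = \left(158390 - 164423\right) + 271571 = -6033 + 271571 = 265538$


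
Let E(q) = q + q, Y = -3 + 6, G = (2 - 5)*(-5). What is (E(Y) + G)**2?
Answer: 441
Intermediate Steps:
G = 15 (G = -3*(-5) = 15)
Y = 3
E(q) = 2*q
(E(Y) + G)**2 = (2*3 + 15)**2 = (6 + 15)**2 = 21**2 = 441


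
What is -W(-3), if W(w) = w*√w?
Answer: 3*I*√3 ≈ 5.1962*I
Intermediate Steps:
W(w) = w^(3/2)
-W(-3) = -(-3)^(3/2) = -(-3)*I*√3 = 3*I*√3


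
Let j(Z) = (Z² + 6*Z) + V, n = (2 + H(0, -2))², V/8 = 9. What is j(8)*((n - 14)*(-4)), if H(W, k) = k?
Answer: 10304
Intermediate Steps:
V = 72 (V = 8*9 = 72)
n = 0 (n = (2 - 2)² = 0² = 0)
j(Z) = 72 + Z² + 6*Z (j(Z) = (Z² + 6*Z) + 72 = 72 + Z² + 6*Z)
j(8)*((n - 14)*(-4)) = (72 + 8² + 6*8)*((0 - 14)*(-4)) = (72 + 64 + 48)*(-14*(-4)) = 184*56 = 10304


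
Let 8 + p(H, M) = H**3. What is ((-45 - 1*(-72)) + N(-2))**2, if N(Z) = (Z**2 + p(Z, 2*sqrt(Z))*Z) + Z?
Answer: 3721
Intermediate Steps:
p(H, M) = -8 + H**3
N(Z) = Z + Z**2 + Z*(-8 + Z**3) (N(Z) = (Z**2 + (-8 + Z**3)*Z) + Z = (Z**2 + Z*(-8 + Z**3)) + Z = Z + Z**2 + Z*(-8 + Z**3))
((-45 - 1*(-72)) + N(-2))**2 = ((-45 - 1*(-72)) - 2*(-7 - 2 + (-2)**3))**2 = ((-45 + 72) - 2*(-7 - 2 - 8))**2 = (27 - 2*(-17))**2 = (27 + 34)**2 = 61**2 = 3721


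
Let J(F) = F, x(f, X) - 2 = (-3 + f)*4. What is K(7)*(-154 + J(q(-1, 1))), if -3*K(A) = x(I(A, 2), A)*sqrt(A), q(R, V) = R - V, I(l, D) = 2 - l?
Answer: -1560*sqrt(7) ≈ -4127.4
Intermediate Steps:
x(f, X) = -10 + 4*f (x(f, X) = 2 + (-3 + f)*4 = 2 + (-12 + 4*f) = -10 + 4*f)
K(A) = -sqrt(A)*(-2 - 4*A)/3 (K(A) = -(-10 + 4*(2 - A))*sqrt(A)/3 = -(-10 + (8 - 4*A))*sqrt(A)/3 = -(-2 - 4*A)*sqrt(A)/3 = -sqrt(A)*(-2 - 4*A)/3)
K(7)*(-154 + J(q(-1, 1))) = (2*sqrt(7)*(1 + 2*7)/3)*(-154 + (-1 - 1*1)) = (2*sqrt(7)*(1 + 14)/3)*(-154 + (-1 - 1)) = ((2/3)*sqrt(7)*15)*(-154 - 2) = (10*sqrt(7))*(-156) = -1560*sqrt(7)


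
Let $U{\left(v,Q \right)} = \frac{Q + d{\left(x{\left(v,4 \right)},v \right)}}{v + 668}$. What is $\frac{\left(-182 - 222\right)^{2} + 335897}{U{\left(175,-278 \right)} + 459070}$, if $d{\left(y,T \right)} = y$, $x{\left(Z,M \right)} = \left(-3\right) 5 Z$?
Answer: $\frac{420752259}{386993107} \approx 1.0872$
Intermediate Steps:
$x{\left(Z,M \right)} = - 15 Z$
$U{\left(v,Q \right)} = \frac{Q - 15 v}{668 + v}$ ($U{\left(v,Q \right)} = \frac{Q - 15 v}{v + 668} = \frac{Q - 15 v}{668 + v}$)
$\frac{\left(-182 - 222\right)^{2} + 335897}{U{\left(175,-278 \right)} + 459070} = \frac{\left(-182 - 222\right)^{2} + 335897}{\frac{-278 - 2625}{668 + 175} + 459070} = \frac{\left(-404\right)^{2} + 335897}{\frac{-278 - 2625}{843} + 459070} = \frac{163216 + 335897}{\frac{1}{843} \left(-2903\right) + 459070} = \frac{499113}{- \frac{2903}{843} + 459070} = \frac{499113}{\frac{386993107}{843}} = 499113 \cdot \frac{843}{386993107} = \frac{420752259}{386993107}$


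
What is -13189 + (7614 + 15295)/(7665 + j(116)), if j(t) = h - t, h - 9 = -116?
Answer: -98129629/7442 ≈ -13186.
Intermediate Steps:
h = -107 (h = 9 - 116 = -107)
j(t) = -107 - t
-13189 + (7614 + 15295)/(7665 + j(116)) = -13189 + (7614 + 15295)/(7665 + (-107 - 1*116)) = -13189 + 22909/(7665 + (-107 - 116)) = -13189 + 22909/(7665 - 223) = -13189 + 22909/7442 = -98129629/7442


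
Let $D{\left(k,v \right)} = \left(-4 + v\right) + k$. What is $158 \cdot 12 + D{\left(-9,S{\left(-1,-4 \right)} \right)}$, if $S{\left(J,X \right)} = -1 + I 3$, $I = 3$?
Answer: $1891$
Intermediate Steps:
$S{\left(J,X \right)} = 8$ ($S{\left(J,X \right)} = -1 + 3 \cdot 3 = -1 + 9 = 8$)
$D{\left(k,v \right)} = -4 + k + v$
$158 \cdot 12 + D{\left(-9,S{\left(-1,-4 \right)} \right)} = 158 \cdot 12 - 5 = 1896 - 5 = 1891$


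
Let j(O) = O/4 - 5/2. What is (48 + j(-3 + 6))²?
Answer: 34225/16 ≈ 2139.1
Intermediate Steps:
j(O) = -5/2 + O/4 (j(O) = O*(¼) - 5*½ = O/4 - 5/2 = -5/2 + O/4)
(48 + j(-3 + 6))² = (48 + (-5/2 + (-3 + 6)/4))² = (48 + (-5/2 + (¼)*3))² = (48 + (-5/2 + ¾))² = (48 - 7/4)² = (185/4)² = 34225/16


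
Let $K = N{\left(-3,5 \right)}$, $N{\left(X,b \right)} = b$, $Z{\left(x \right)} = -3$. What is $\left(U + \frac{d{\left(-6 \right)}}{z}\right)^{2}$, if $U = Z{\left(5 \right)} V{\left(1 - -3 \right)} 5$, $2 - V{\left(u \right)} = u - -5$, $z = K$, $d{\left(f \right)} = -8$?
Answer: $\frac{267289}{25} \approx 10692.0$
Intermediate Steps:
$K = 5$
$z = 5$
$V{\left(u \right)} = -3 - u$ ($V{\left(u \right)} = 2 - \left(u - -5\right) = 2 - \left(u + 5\right) = 2 - \left(5 + u\right) = -3 - u$)
$U = 105$ ($U = - 3 \left(-3 - \left(1 - -3\right)\right) 5 = - 3 \left(-3 - \left(1 + 3\right)\right) 5 = - 3 \left(-3 - 4\right) 5 = \left(-3\right) \left(-7\right) 5 = 21 \cdot 5 = 105$)
$\left(U + \frac{d{\left(-6 \right)}}{z}\right)^{2} = \left(105 - \frac{8}{5}\right)^{2} = \left(\frac{517}{5}\right)^{2} = \frac{267289}{25}$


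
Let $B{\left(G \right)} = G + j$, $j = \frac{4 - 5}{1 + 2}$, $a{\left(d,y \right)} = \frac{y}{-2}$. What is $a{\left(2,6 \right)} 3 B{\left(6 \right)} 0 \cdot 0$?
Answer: $0$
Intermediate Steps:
$a{\left(d,y \right)} = - \frac{y}{2}$ ($a{\left(d,y \right)} = y \left(- \frac{1}{2}\right) = - \frac{y}{2}$)
$j = - \frac{1}{3} \approx -0.33333$
$B{\left(G \right)} = - \frac{1}{3} + G$ ($B{\left(G \right)} = G - \frac{1}{3} = - \frac{1}{3} + G$)
$a{\left(2,6 \right)} 3 B{\left(6 \right)} 0 \cdot 0 = \left(- \frac{1}{2}\right) 6 \cdot 3 \left(- \frac{1}{3} + 6\right) 0 \cdot 0 = \left(-3\right) 3 \cdot \frac{17}{3} \cdot 0 \cdot 0 = - 9 \cdot 0 \cdot 0 = \left(-9\right) 0 = 0$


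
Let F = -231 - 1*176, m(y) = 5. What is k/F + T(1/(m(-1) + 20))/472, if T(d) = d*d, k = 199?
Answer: -58704593/120065000 ≈ -0.48894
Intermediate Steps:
F = -407 (F = -231 - 176 = -407)
T(d) = d**2
k/F + T(1/(m(-1) + 20))/472 = 199/(-407) + (1/(5 + 20))**2/472 = 199*(-1/407) + (1/25)**2*(1/472) = -199/407 + (1/25)**2*(1/472) = -199/407 + (1/625)*(1/472) = -199/407 + 1/295000 = -58704593/120065000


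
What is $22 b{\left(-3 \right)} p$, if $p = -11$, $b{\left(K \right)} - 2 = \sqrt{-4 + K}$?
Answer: $-484 - 242 i \sqrt{7} \approx -484.0 - 640.27 i$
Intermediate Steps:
$b{\left(K \right)} = 2 + \sqrt{-4 + K}$
$22 b{\left(-3 \right)} p = 22 \left(2 + \sqrt{-4 - 3}\right) \left(-11\right) = 22 \left(2 + \sqrt{-7}\right) \left(-11\right) = 22 \left(2 + i \sqrt{7}\right) \left(-11\right) = \left(44 + 22 i \sqrt{7}\right) \left(-11\right) = -484 - 242 i \sqrt{7}$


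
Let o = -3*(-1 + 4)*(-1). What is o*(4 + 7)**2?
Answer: 1089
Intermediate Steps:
o = 9 (o = -9*(-1) = -3*(-3) = 9)
o*(4 + 7)**2 = 9*(4 + 7)**2 = 9*11**2 = 9*121 = 1089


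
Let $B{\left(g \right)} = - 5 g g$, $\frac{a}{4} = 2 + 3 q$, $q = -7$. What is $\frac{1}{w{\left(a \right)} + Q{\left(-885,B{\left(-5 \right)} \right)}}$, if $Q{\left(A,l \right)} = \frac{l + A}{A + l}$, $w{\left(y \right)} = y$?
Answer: $- \frac{1}{75} \approx -0.013333$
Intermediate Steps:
$a = -76$ ($a = 4 \left(2 + 3 \left(-7\right)\right) = 4 \left(2 - 21\right) = 4 \left(-19\right) = -76$)
$B{\left(g \right)} = - 5 g^{2}$
$Q{\left(A,l \right)} = 1$ ($Q{\left(A,l \right)} = \frac{A + l}{A + l} = 1$)
$\frac{1}{w{\left(a \right)} + Q{\left(-885,B{\left(-5 \right)} \right)}} = \frac{1}{-76 + 1} = \frac{1}{-75} = - \frac{1}{75}$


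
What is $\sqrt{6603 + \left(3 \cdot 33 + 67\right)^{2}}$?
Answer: $\sqrt{34159} \approx 184.82$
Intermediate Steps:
$\sqrt{6603 + \left(3 \cdot 33 + 67\right)^{2}} = \sqrt{6603 + \left(99 + 67\right)^{2}} = \sqrt{6603 + 166^{2}} = \sqrt{6603 + 27556} = \sqrt{34159}$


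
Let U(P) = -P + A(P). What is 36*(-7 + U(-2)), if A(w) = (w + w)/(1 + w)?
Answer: -36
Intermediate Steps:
A(w) = 2*w/(1 + w) (A(w) = (2*w)/(1 + w) = 2*w/(1 + w))
U(P) = -P + 2*P/(1 + P)
36*(-7 + U(-2)) = 36*(-7 - 2*(1 - 1*(-2))/(1 - 2)) = 36*(-7 - 2*(1 + 2)/(-1)) = 36*(-7 - 2*(-1)*3) = 36*(-7 + 6) = 36*(-1) = -36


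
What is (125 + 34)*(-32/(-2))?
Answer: 2544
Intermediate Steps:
(125 + 34)*(-32/(-2)) = 159*(-32*(-½)) = 159*16 = 2544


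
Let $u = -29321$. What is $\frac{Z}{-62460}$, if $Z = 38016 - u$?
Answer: $- \frac{67337}{62460} \approx -1.0781$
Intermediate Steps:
$Z = 67337$ ($Z = 38016 - -29321 = 38016 + 29321 = 67337$)
$\frac{Z}{-62460} = \frac{67337}{-62460} = 67337 \left(- \frac{1}{62460}\right) = - \frac{67337}{62460}$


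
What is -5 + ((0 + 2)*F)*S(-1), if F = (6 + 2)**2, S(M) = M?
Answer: -133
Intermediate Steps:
F = 64 (F = 8**2 = 64)
-5 + ((0 + 2)*F)*S(-1) = -5 + ((0 + 2)*64)*(-1) = -5 + (2*64)*(-1) = -5 + 128*(-1) = -5 - 128 = -133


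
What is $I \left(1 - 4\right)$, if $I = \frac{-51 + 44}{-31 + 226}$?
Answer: $\frac{7}{65} \approx 0.10769$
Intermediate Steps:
$I = - \frac{7}{195} \approx -0.035897$
$I \left(1 - 4\right) = - \frac{7 \left(1 - 4\right)}{195} = \left(- \frac{7}{195}\right) \left(-3\right) = \frac{7}{65}$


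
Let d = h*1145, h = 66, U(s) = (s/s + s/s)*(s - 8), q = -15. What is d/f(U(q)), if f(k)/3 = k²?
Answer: 12595/1058 ≈ 11.905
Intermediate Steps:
U(s) = -16 + 2*s (U(s) = (1 + 1)*(-8 + s) = 2*(-8 + s) = -16 + 2*s)
d = 75570 (d = 66*1145 = 75570)
f(k) = 3*k²
d/f(U(q)) = 75570/((3*(-16 + 2*(-15))²)) = 75570/((3*(-16 - 30)²)) = 75570/((3*(-46)²)) = 75570/((3*2116)) = 75570/6348 = 75570*(1/6348) = 12595/1058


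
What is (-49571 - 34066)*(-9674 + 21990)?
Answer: -1030073292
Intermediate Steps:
(-49571 - 34066)*(-9674 + 21990) = -83637*12316 = -1030073292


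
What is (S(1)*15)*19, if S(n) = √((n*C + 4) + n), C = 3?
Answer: 570*√2 ≈ 806.10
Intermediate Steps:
S(n) = √(4 + 4*n) (S(n) = √((n*3 + 4) + n) = √((3*n + 4) + n) = √((4 + 3*n) + n) = √(4 + 4*n))
(S(1)*15)*19 = ((2*√(1 + 1))*15)*19 = ((2*√2)*15)*19 = (30*√2)*19 = 570*√2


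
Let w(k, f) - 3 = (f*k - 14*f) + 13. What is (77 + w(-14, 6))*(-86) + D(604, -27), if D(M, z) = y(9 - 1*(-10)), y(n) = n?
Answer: 6469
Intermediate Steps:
D(M, z) = 19 (D(M, z) = 9 - 1*(-10) = 9 + 10 = 19)
w(k, f) = 16 - 14*f + f*k (w(k, f) = 3 + ((f*k - 14*f) + 13) = 3 + ((-14*f + f*k) + 13) = 3 + (13 - 14*f + f*k) = 16 - 14*f + f*k)
(77 + w(-14, 6))*(-86) + D(604, -27) = (77 + (16 - 14*6 + 6*(-14)))*(-86) + 19 = (77 + (16 - 84 - 84))*(-86) + 19 = (77 - 152)*(-86) + 19 = -75*(-86) + 19 = 6450 + 19 = 6469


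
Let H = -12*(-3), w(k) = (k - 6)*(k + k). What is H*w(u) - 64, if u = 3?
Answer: -712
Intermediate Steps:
w(k) = 2*k*(-6 + k) (w(k) = (-6 + k)*(2*k) = 2*k*(-6 + k))
H = 36
H*w(u) - 64 = 36*(2*3*(-6 + 3)) - 64 = 36*(2*3*(-3)) - 64 = 36*(-18) - 64 = -648 - 64 = -712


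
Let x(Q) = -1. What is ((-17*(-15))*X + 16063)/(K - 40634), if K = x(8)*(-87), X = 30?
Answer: -23713/40547 ≈ -0.58483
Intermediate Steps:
K = 87 (K = -1*(-87) = 87)
((-17*(-15))*X + 16063)/(K - 40634) = (-17*(-15)*30 + 16063)/(87 - 40634) = (255*30 + 16063)/(-40547) = (7650 + 16063)*(-1/40547) = 23713*(-1/40547) = -23713/40547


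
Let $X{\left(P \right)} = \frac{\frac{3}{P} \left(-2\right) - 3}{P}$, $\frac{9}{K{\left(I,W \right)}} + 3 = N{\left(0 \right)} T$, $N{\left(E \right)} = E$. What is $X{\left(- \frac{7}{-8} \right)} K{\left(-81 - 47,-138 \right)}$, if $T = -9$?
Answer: $\frac{1656}{49} \approx 33.796$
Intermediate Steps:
$K{\left(I,W \right)} = -3$ ($K{\left(I,W \right)} = \frac{9}{-3 + 0 \left(-9\right)} = \frac{9}{-3 + 0} = \frac{9}{-3} = 9 \left(- \frac{1}{3}\right) = -3$)
$X{\left(P \right)} = \frac{-3 - \frac{6}{P}}{P}$ ($X{\left(P \right)} = \frac{- \frac{6}{P} - 3}{P} = \frac{-3 - \frac{6}{P}}{P}$)
$X{\left(- \frac{7}{-8} \right)} K{\left(-81 - 47,-138 \right)} = \frac{3 \left(-2 - - \frac{7}{-8}\right)}{\frac{49}{64}} \left(-3\right) = \frac{3 \left(-2 - \left(-7\right) \left(- \frac{1}{8}\right)\right)}{\frac{49}{64}} \left(-3\right) = \frac{3 \left(-2 - \frac{7}{8}\right)}{\frac{49}{64}} \left(-3\right) = 3 \cdot \frac{64}{49} \left(-2 - \frac{7}{8}\right) \left(-3\right) = 3 \cdot \frac{64}{49} \left(- \frac{23}{8}\right) \left(-3\right) = \left(- \frac{552}{49}\right) \left(-3\right) = \frac{1656}{49}$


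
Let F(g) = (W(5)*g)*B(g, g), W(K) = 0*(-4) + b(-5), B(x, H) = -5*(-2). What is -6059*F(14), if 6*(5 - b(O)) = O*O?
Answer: -2120650/3 ≈ -7.0688e+5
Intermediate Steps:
B(x, H) = 10
b(O) = 5 - O**2/6 (b(O) = 5 - O*O/6 = 5 - O**2/6)
W(K) = 5/6 (W(K) = 0*(-4) + (5 - 1/6*(-5)**2) = 0 + (5 - 1/6*25) = 0 + (5 - 25/6) = 0 + 5/6 = 5/6)
F(g) = 25*g/3 (F(g) = (5*g/6)*10 = 25*g/3)
-6059*F(14) = -151475*14/3 = -6059*350/3 = -2120650/3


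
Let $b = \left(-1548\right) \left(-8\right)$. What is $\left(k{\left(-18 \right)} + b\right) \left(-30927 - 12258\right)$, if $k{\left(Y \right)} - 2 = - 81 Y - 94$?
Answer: $-593793750$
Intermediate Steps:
$k{\left(Y \right)} = -92 - 81 Y$ ($k{\left(Y \right)} = 2 - \left(94 + 81 Y\right) = -92 - 81 Y$)
$b = 12384$
$\left(k{\left(-18 \right)} + b\right) \left(-30927 - 12258\right) = \left(\left(-92 - -1458\right) + 12384\right) \left(-30927 - 12258\right) = \left(\left(-92 + 1458\right) + 12384\right) \left(-43185\right) = \left(1366 + 12384\right) \left(-43185\right) = 13750 \left(-43185\right) = -593793750$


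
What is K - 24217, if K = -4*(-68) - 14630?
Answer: -38575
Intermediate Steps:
K = -14358 (K = 272 - 14630 = -14358)
K - 24217 = -14358 - 24217 = -38575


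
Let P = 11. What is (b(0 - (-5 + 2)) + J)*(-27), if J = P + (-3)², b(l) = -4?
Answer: -432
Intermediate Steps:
J = 20 (J = 11 + (-3)² = 11 + 9 = 20)
(b(0 - (-5 + 2)) + J)*(-27) = (-4 + 20)*(-27) = 16*(-27) = -432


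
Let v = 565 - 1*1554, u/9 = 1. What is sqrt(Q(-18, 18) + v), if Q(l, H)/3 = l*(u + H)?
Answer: I*sqrt(2447) ≈ 49.467*I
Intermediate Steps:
u = 9 (u = 9*1 = 9)
Q(l, H) = 3*l*(9 + H) (Q(l, H) = 3*(l*(9 + H)) = 3*l*(9 + H))
v = -989 (v = 565 - 1554 = -989)
sqrt(Q(-18, 18) + v) = sqrt(3*(-18)*(9 + 18) - 989) = sqrt(3*(-18)*27 - 989) = sqrt(-1458 - 989) = sqrt(-2447) = I*sqrt(2447)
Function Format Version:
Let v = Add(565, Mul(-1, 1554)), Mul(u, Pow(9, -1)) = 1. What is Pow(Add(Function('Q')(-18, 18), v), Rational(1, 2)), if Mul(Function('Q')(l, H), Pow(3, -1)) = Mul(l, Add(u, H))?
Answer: Mul(I, Pow(2447, Rational(1, 2))) ≈ Mul(49.467, I)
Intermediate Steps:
u = 9 (u = Mul(9, 1) = 9)
Function('Q')(l, H) = Mul(3, l, Add(9, H)) (Function('Q')(l, H) = Mul(3, Mul(l, Add(9, H))) = Mul(3, l, Add(9, H)))
v = -989 (v = Add(565, -1554) = -989)
Pow(Add(Function('Q')(-18, 18), v), Rational(1, 2)) = Pow(Add(Mul(3, -18, Add(9, 18)), -989), Rational(1, 2)) = Pow(Add(Mul(3, -18, 27), -989), Rational(1, 2)) = Pow(Add(-1458, -989), Rational(1, 2)) = Pow(-2447, Rational(1, 2)) = Mul(I, Pow(2447, Rational(1, 2)))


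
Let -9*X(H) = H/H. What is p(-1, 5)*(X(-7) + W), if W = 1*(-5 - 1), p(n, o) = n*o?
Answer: 275/9 ≈ 30.556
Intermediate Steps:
W = -6 (W = 1*(-6) = -6)
X(H) = -1/9 (X(H) = -H/(9*H) = -1/9*1 = -1/9)
p(-1, 5)*(X(-7) + W) = (-1*5)*(-1/9 - 6) = -5*(-55/9) = 275/9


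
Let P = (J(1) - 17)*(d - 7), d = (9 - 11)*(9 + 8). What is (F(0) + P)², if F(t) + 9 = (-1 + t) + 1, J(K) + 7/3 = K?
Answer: 4963984/9 ≈ 5.5155e+5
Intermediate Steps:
d = -34 (d = -2*17 = -34)
J(K) = -7/3 + K
F(t) = -9 + t (F(t) = -9 + ((-1 + t) + 1) = -9 + t)
P = 2255/3 (P = ((-7/3 + 1) - 17)*(-34 - 7) = (-4/3 - 17)*(-41) = -55/3*(-41) = 2255/3 ≈ 751.67)
(F(0) + P)² = ((-9 + 0) + 2255/3)² = (-9 + 2255/3)² = (2228/3)² = 4963984/9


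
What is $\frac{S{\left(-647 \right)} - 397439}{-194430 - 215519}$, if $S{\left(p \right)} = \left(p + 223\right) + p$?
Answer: $\frac{398510}{409949} \approx 0.9721$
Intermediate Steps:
$S{\left(p \right)} = 223 + 2 p$ ($S{\left(p \right)} = \left(223 + p\right) + p = 223 + 2 p$)
$\frac{S{\left(-647 \right)} - 397439}{-194430 - 215519} = \frac{\left(223 + 2 \left(-647\right)\right) - 397439}{-194430 - 215519} = \frac{\left(223 - 1294\right) - 397439}{-409949} = \left(-1071 - 397439\right) \left(- \frac{1}{409949}\right) = \left(-398510\right) \left(- \frac{1}{409949}\right) = \frac{398510}{409949}$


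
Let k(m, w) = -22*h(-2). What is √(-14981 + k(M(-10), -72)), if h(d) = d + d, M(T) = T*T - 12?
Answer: I*√14893 ≈ 122.04*I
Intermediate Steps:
M(T) = -12 + T² (M(T) = T² - 12 = -12 + T²)
h(d) = 2*d
k(m, w) = 88 (k(m, w) = -44*(-2) = -22*(-4) = 88)
√(-14981 + k(M(-10), -72)) = √(-14981 + 88) = √(-14893) = I*√14893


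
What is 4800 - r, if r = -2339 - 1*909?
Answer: 8048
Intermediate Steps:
r = -3248 (r = -2339 - 909 = -3248)
4800 - r = 4800 - 1*(-3248) = 4800 + 3248 = 8048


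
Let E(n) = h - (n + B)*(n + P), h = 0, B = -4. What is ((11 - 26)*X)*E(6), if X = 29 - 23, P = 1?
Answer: 1260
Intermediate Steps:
X = 6
E(n) = -(1 + n)*(-4 + n) (E(n) = 0 - (n - 4)*(n + 1) = 0 - (-4 + n)*(1 + n) = 0 - (1 + n)*(-4 + n) = -(1 + n)*(-4 + n))
((11 - 26)*X)*E(6) = ((11 - 26)*6)*(4 - 1*6² + 3*6) = (-15*6)*(4 - 1*36 + 18) = -90*(4 - 36 + 18) = -90*(-14) = 1260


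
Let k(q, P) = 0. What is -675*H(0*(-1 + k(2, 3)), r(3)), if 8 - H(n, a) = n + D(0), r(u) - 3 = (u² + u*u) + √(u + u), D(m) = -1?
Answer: -6075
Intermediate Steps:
r(u) = 3 + 2*u² + √2*√u (r(u) = 3 + ((u² + u*u) + √(u + u)) = 3 + ((u² + u²) + √(2*u)) = 3 + (2*u² + √2*√u) = 3 + 2*u² + √2*√u)
H(n, a) = 9 - n (H(n, a) = 8 - (n - 1) = 8 - (-1 + n) = 8 + (1 - n) = 9 - n)
-675*H(0*(-1 + k(2, 3)), r(3)) = -675*(9 - 0*(-1 + 0)) = -675*(9 - 0*(-1)) = -675*(9 - 1*0) = -675*(9 + 0) = -675*9 = -6075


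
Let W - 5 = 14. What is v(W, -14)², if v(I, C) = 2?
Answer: 4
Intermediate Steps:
W = 19 (W = 5 + 14 = 19)
v(W, -14)² = 2² = 4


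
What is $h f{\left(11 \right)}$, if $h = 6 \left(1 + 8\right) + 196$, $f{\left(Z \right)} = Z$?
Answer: $2750$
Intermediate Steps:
$h = 250$ ($h = 6 \cdot 9 + 196 = 54 + 196 = 250$)
$h f{\left(11 \right)} = 250 \cdot 11 = 2750$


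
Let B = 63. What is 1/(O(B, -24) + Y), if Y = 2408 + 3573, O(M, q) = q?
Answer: 1/5957 ≈ 0.00016787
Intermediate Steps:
Y = 5981
1/(O(B, -24) + Y) = 1/(-24 + 5981) = 1/5957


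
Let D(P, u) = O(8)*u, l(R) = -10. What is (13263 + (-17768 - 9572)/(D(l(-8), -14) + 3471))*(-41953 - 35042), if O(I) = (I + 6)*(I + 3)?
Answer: -268150563495/263 ≈ -1.0196e+9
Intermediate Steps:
O(I) = (3 + I)*(6 + I) (O(I) = (6 + I)*(3 + I) = (3 + I)*(6 + I))
D(P, u) = 154*u (D(P, u) = (18 + 8² + 9*8)*u = (18 + 64 + 72)*u = 154*u)
(13263 + (-17768 - 9572)/(D(l(-8), -14) + 3471))*(-41953 - 35042) = (13263 + (-17768 - 9572)/(154*(-14) + 3471))*(-41953 - 35042) = (13263 - 27340/(-2156 + 3471))*(-76995) = (13263 - 27340/1315)*(-76995) = (13263 - 27340*1/1315)*(-76995) = (13263 - 5468/263)*(-76995) = (3482701/263)*(-76995) = -268150563495/263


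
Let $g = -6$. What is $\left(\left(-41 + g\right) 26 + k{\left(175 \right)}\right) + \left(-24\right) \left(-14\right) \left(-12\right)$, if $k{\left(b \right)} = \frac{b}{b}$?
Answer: $-5253$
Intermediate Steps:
$k{\left(b \right)} = 1$
$\left(\left(-41 + g\right) 26 + k{\left(175 \right)}\right) + \left(-24\right) \left(-14\right) \left(-12\right) = \left(\left(-41 - 6\right) 26 + 1\right) + \left(-24\right) \left(-14\right) \left(-12\right) = \left(\left(-47\right) 26 + 1\right) + 336 \left(-12\right) = \left(-1222 + 1\right) - 4032 = -1221 - 4032 = -5253$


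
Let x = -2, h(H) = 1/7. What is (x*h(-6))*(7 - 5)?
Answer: -4/7 ≈ -0.57143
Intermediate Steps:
h(H) = 1/7
(x*h(-6))*(7 - 5) = (-2*1/7)*(7 - 5) = -2/7*2 = -4/7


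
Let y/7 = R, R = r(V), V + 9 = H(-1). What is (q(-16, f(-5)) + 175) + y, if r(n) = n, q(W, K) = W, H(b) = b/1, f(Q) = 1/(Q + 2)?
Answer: 89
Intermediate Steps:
f(Q) = 1/(2 + Q)
H(b) = b (H(b) = b*1 = b)
V = -10 (V = -9 - 1 = -10)
R = -10
y = -70 (y = 7*(-10) = -70)
(q(-16, f(-5)) + 175) + y = (-16 + 175) - 70 = 159 - 70 = 89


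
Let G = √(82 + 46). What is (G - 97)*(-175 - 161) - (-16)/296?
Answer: 1205906/37 - 2688*√2 ≈ 28791.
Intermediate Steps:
G = 8*√2 (G = √128 = 8*√2 ≈ 11.314)
(G - 97)*(-175 - 161) - (-16)/296 = (8*√2 - 97)*(-175 - 161) - (-16)/296 = (-97 + 8*√2)*(-336) - (-16)/296 = (32592 - 2688*√2) - 1*(-2/37) = (32592 - 2688*√2) + 2/37 = 1205906/37 - 2688*√2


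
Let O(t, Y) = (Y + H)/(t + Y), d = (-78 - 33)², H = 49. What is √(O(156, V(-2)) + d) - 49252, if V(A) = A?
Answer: -49252 + √292212074/154 ≈ -49141.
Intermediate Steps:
d = 12321 (d = (-111)² = 12321)
O(t, Y) = (49 + Y)/(Y + t) (O(t, Y) = (Y + 49)/(t + Y) = (49 + Y)/(Y + t))
√(O(156, V(-2)) + d) - 49252 = √((49 - 2)/(-2 + 156) + 12321) - 49252 = √(47/154 + 12321) - 49252 = √(1897481/154) - 49252 = √292212074/154 - 49252 = -49252 + √292212074/154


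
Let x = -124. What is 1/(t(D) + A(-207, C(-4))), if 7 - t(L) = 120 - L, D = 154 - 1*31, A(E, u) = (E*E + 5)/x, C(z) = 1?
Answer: -62/20807 ≈ -0.0029798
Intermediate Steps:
A(E, u) = -5/124 - E**2/124 (A(E, u) = (E*E + 5)/(-124) = (E**2 + 5)*(-1/124) = (5 + E**2)*(-1/124) = -5/124 - E**2/124)
D = 123 (D = 154 - 31 = 123)
t(L) = -113 + L (t(L) = 7 - (120 - L) = 7 + (-120 + L) = -113 + L)
1/(t(D) + A(-207, C(-4))) = 1/((-113 + 123) + (-5/124 - 1/124*(-207)**2)) = 1/(10 + (-5/124 - 1/124*42849)) = 1/(10 + (-5/124 - 42849/124)) = 1/(10 - 21427/62) = 1/(-20807/62) = -62/20807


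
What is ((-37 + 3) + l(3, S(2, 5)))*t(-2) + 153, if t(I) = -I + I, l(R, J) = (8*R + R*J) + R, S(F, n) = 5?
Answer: 153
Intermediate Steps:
l(R, J) = 9*R + J*R (l(R, J) = (8*R + J*R) + R = 9*R + J*R)
t(I) = 0
((-37 + 3) + l(3, S(2, 5)))*t(-2) + 153 = ((-37 + 3) + 3*(9 + 5))*0 + 153 = (-34 + 3*14)*0 + 153 = (-34 + 42)*0 + 153 = 8*0 + 153 = 0 + 153 = 153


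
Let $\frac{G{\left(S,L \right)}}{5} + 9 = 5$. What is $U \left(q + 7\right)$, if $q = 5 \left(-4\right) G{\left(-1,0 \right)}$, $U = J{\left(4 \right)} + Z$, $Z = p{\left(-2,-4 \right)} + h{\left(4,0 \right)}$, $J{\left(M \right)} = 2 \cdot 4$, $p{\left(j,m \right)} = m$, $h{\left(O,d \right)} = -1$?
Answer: $1221$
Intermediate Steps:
$J{\left(M \right)} = 8$
$G{\left(S,L \right)} = -20$ ($G{\left(S,L \right)} = -45 + 5 \cdot 5 = -45 + 25 = -20$)
$Z = -5$ ($Z = -4 - 1 = -5$)
$U = 3$ ($U = 8 - 5 = 3$)
$q = 400$ ($q = 5 \left(-4\right) \left(-20\right) = \left(-20\right) \left(-20\right) = 400$)
$U \left(q + 7\right) = 3 \left(400 + 7\right) = 3 \cdot 407 = 1221$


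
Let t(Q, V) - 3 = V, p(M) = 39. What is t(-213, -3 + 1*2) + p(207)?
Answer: 41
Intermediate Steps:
t(Q, V) = 3 + V
t(-213, -3 + 1*2) + p(207) = (3 + (-3 + 1*2)) + 39 = (3 + (-3 + 2)) + 39 = (3 - 1) + 39 = 2 + 39 = 41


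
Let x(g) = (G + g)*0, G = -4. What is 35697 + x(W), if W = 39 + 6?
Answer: 35697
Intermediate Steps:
W = 45
x(g) = 0 (x(g) = (-4 + g)*0 = 0)
35697 + x(W) = 35697 + 0 = 35697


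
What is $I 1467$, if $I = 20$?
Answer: $29340$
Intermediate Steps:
$I 1467 = 20 \cdot 1467 = 29340$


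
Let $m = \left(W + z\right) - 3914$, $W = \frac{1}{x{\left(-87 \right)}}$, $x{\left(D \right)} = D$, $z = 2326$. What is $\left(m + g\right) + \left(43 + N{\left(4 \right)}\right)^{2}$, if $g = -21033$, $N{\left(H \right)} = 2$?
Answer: $- \frac{1791853}{87} \approx -20596.0$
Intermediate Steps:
$W = - \frac{1}{87}$ ($W = \frac{1}{-87} = - \frac{1}{87} \approx -0.011494$)
$m = - \frac{138157}{87}$ ($m = \left(- \frac{1}{87} + 2326\right) - 3914 = \frac{202361}{87} - 3914 = - \frac{138157}{87} \approx -1588.0$)
$\left(m + g\right) + \left(43 + N{\left(4 \right)}\right)^{2} = \left(- \frac{138157}{87} - 21033\right) + \left(43 + 2\right)^{2} = - \frac{1968028}{87} + 45^{2} = - \frac{1968028}{87} + 2025 = - \frac{1791853}{87}$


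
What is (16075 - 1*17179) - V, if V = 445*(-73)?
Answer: 31381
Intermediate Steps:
V = -32485
(16075 - 1*17179) - V = (16075 - 1*17179) - 1*(-32485) = (16075 - 17179) + 32485 = -1104 + 32485 = 31381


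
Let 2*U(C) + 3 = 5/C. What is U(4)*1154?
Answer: -4039/4 ≈ -1009.8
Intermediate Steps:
U(C) = -3/2 + 5/(2*C) (U(C) = -3/2 + (5/C)/2 = -3/2 + 5/(2*C))
U(4)*1154 = ((½)*(5 - 3*4)/4)*1154 = ((½)*(¼)*(5 - 12))*1154 = ((½)*(¼)*(-7))*1154 = -7/8*1154 = -4039/4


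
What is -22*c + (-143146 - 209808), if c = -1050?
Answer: -329854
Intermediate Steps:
-22*c + (-143146 - 209808) = -22*(-1050) + (-143146 - 209808) = 23100 - 352954 = -329854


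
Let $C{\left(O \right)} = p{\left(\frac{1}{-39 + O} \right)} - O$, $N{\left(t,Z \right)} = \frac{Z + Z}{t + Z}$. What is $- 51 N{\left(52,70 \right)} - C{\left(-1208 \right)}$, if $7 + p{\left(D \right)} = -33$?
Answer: $- \frac{74818}{61} \approx -1226.5$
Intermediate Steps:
$p{\left(D \right)} = -40$ ($p{\left(D \right)} = -7 - 33 = -40$)
$N{\left(t,Z \right)} = \frac{2 Z}{Z + t}$
$C{\left(O \right)} = -40 - O$
$- 51 N{\left(52,70 \right)} - C{\left(-1208 \right)} = - 51 \cdot 2 \cdot 70 \frac{1}{70 + 52} - \left(-40 - -1208\right) = - 51 \cdot 2 \cdot 70 \cdot \frac{1}{122} - \left(-40 + 1208\right) = - 51 \cdot 2 \cdot 70 \cdot \frac{1}{122} - 1168 = \left(-51\right) \frac{70}{61} - 1168 = - \frac{3570}{61} - 1168 = - \frac{74818}{61}$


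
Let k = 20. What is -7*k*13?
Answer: -1820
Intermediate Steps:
-7*k*13 = -7*20*13 = -140*13 = -1820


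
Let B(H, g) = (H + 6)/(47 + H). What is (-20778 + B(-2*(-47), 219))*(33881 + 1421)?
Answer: -103420668596/141 ≈ -7.3348e+8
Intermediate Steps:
B(H, g) = (6 + H)/(47 + H)
(-20778 + B(-2*(-47), 219))*(33881 + 1421) = (-20778 + (6 - 2*(-47))/(47 - 2*(-47)))*(33881 + 1421) = (-20778 + (6 + 94)/(47 + 94))*35302 = (-20778 + 100/141)*35302 = -2929598/141*35302 = -103420668596/141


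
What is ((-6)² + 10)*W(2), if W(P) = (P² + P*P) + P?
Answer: 460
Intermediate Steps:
W(P) = P + 2*P² (W(P) = (P² + P²) + P = 2*P² + P = P + 2*P²)
((-6)² + 10)*W(2) = ((-6)² + 10)*(2*(1 + 2*2)) = (36 + 10)*(2*(1 + 4)) = 46*(2*5) = 46*10 = 460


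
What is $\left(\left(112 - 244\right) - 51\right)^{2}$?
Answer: $33489$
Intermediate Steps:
$\left(\left(112 - 244\right) - 51\right)^{2} = \left(-132 - 51\right)^{2} = \left(-183\right)^{2} = 33489$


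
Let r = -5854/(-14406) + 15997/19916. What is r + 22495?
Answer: 3227192575783/143454948 ≈ 22496.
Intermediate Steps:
r = 173520523/143454948 (r = -5854*(-1/14406) + 15997*(1/19916) = 2927/7203 + 15997/19916 = 173520523/143454948 ≈ 1.2096)
r + 22495 = 173520523/143454948 + 22495 = 3227192575783/143454948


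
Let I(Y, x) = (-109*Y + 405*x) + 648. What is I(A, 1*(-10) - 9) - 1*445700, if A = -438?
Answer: -405005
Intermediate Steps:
I(Y, x) = 648 - 109*Y + 405*x
I(A, 1*(-10) - 9) - 1*445700 = (648 - 109*(-438) + 405*(1*(-10) - 9)) - 1*445700 = (648 + 47742 + 405*(-10 - 9)) - 445700 = (648 + 47742 + 405*(-19)) - 445700 = (648 + 47742 - 7695) - 445700 = 40695 - 445700 = -405005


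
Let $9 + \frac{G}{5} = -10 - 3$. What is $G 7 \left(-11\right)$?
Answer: $8470$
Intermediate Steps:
$G = -110$ ($G = -45 + 5 \left(-10 - 3\right) = -45 + 5 \left(-13\right) = -45 - 65 = -110$)
$G 7 \left(-11\right) = \left(-110\right) 7 \left(-11\right) = \left(-770\right) \left(-11\right) = 8470$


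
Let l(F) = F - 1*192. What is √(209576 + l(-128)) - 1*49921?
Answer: -49921 + 2*√52314 ≈ -49464.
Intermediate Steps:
l(F) = -192 + F (l(F) = F - 192 = -192 + F)
√(209576 + l(-128)) - 1*49921 = √(209576 + (-192 - 128)) - 1*49921 = √(209576 - 320) - 49921 = √209256 - 49921 = 2*√52314 - 49921 = -49921 + 2*√52314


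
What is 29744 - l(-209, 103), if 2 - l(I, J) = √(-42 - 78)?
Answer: 29742 + 2*I*√30 ≈ 29742.0 + 10.954*I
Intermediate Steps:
l(I, J) = 2 - 2*I*√30 (l(I, J) = 2 - √(-42 - 78) = 2 - √(-120) = 2 - 2*I*√30)
29744 - l(-209, 103) = 29744 - (2 - 2*I*√30) = 29744 + (-2 + 2*I*√30) = 29742 + 2*I*√30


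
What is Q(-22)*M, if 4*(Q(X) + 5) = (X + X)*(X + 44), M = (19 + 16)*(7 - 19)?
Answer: 103740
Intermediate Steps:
M = -420 (M = 35*(-12) = -420)
Q(X) = -5 + X*(44 + X)/2 (Q(X) = -5 + ((X + X)*(X + 44))/4 = -5 + ((2*X)*(44 + X))/4 = -5 + (2*X*(44 + X))/4 = -5 + X*(44 + X)/2)
Q(-22)*M = (-5 + (½)*(-22)² + 22*(-22))*(-420) = (-5 + (½)*484 - 484)*(-420) = (-5 + 242 - 484)*(-420) = -247*(-420) = 103740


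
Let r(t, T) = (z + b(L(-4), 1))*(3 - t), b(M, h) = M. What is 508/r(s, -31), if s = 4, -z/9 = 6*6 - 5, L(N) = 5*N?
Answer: 508/299 ≈ 1.6990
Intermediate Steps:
z = -279 (z = -9*(6*6 - 5) = -9*(36 - 5) = -9*31 = -279)
r(t, T) = -897 + 299*t (r(t, T) = (-279 + 5*(-4))*(3 - t) = (-279 - 20)*(3 - t) = -299*(3 - t) = -897 + 299*t)
508/r(s, -31) = 508/(-897 + 299*4) = 508/(-897 + 1196) = 508/299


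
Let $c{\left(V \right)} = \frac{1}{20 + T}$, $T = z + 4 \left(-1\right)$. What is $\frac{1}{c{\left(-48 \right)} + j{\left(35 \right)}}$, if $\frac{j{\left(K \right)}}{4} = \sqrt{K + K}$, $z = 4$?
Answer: $- \frac{20}{447999} + \frac{1600 \sqrt{70}}{447999} \approx 0.029836$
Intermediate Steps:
$j{\left(K \right)} = 4 \sqrt{2} \sqrt{K}$ ($j{\left(K \right)} = 4 \sqrt{K + K} = 4 \sqrt{2 K} = 4 \sqrt{2} \sqrt{K}$)
$T = 0$ ($T = 4 + 4 \left(-1\right) = 4 - 4 = 0$)
$c{\left(V \right)} = \frac{1}{20}$ ($c{\left(V \right)} = \frac{1}{20 + 0} = \frac{1}{20}$)
$\frac{1}{c{\left(-48 \right)} + j{\left(35 \right)}} = \frac{1}{\frac{1}{20} + 4 \sqrt{2} \sqrt{35}} = \frac{1}{\frac{1}{20} + 4 \sqrt{70}}$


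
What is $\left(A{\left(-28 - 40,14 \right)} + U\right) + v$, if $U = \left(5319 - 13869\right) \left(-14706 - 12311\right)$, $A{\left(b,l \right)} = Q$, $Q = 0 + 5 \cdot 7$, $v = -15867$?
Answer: $230979518$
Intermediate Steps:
$Q = 35$ ($Q = 0 + 35 = 35$)
$A{\left(b,l \right)} = 35$
$U = 230995350$ ($U = \left(-8550\right) \left(-27017\right) = 230995350$)
$\left(A{\left(-28 - 40,14 \right)} + U\right) + v = \left(35 + 230995350\right) - 15867 = 230995385 - 15867 = 230979518$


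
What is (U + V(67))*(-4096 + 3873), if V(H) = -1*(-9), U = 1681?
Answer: -376870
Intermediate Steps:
V(H) = 9
(U + V(67))*(-4096 + 3873) = (1681 + 9)*(-4096 + 3873) = 1690*(-223) = -376870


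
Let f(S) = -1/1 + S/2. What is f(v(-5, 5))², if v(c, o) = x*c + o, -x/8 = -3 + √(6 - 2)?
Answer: 1369/4 ≈ 342.25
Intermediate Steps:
x = 8 (x = -8*(-3 + √(6 - 2)) = -8*(-3 + √4) = -8*(-3 + 2) = -8*(-1) = 8)
v(c, o) = o + 8*c (v(c, o) = 8*c + o = o + 8*c)
f(S) = -1 + S/2 (f(S) = -1*1 + S*(½) = -1 + S/2)
f(v(-5, 5))² = (-1 + (5 + 8*(-5))/2)² = (-1 + (5 - 40)/2)² = (-1 + (½)*(-35))² = (-1 - 35/2)² = (-37/2)² = 1369/4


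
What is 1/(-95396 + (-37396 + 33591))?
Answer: -1/99201 ≈ -1.0081e-5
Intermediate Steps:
1/(-95396 + (-37396 + 33591)) = 1/(-95396 - 3805) = 1/(-99201) = -1/99201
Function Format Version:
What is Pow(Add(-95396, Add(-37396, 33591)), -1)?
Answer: Rational(-1, 99201) ≈ -1.0081e-5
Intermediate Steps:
Pow(Add(-95396, Add(-37396, 33591)), -1) = Pow(Add(-95396, -3805), -1) = Pow(-99201, -1) = Rational(-1, 99201)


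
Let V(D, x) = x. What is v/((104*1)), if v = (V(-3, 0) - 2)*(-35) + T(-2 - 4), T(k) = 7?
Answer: 77/104 ≈ 0.74039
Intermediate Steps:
v = 77 (v = (0 - 2)*(-35) + 7 = -2*(-35) + 7 = 70 + 7 = 77)
v/((104*1)) = 77/((104*1)) = 77/104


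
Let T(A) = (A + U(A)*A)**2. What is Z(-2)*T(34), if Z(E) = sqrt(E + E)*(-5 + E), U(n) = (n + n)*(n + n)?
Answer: -346185875000*I ≈ -3.4619e+11*I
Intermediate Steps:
U(n) = 4*n**2 (U(n) = (2*n)*(2*n) = 4*n**2)
Z(E) = sqrt(2)*sqrt(E)*(-5 + E) (Z(E) = sqrt(2*E)*(-5 + E) = (sqrt(2)*sqrt(E))*(-5 + E) = sqrt(2)*sqrt(E)*(-5 + E))
T(A) = (A + 4*A**3)**2 (T(A) = (A + (4*A**2)*A)**2 = (A + 4*A**3)**2)
Z(-2)*T(34) = (sqrt(2)*sqrt(-2)*(-5 - 2))*(34**2*(1 + 4*34**2)**2) = (sqrt(2)*(I*sqrt(2))*(-7))*(1156*(1 + 4*1156)**2) = (-14*I)*(1156*(1 + 4624)**2) = (-14*I)*(1156*4625**2) = (-14*I)*(1156*21390625) = -14*I*24727562500 = -346185875000*I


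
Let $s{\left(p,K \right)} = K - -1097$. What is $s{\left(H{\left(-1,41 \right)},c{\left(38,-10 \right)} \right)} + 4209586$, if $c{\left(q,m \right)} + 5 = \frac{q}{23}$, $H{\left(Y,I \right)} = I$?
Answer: $\frac{96845632}{23} \approx 4.2107 \cdot 10^{6}$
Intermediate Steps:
$c{\left(q,m \right)} = -5 + \frac{q}{23}$
$s{\left(p,K \right)} = 1097 + K$ ($s{\left(p,K \right)} = K + 1097 = 1097 + K$)
$s{\left(H{\left(-1,41 \right)},c{\left(38,-10 \right)} \right)} + 4209586 = \left(1097 + \left(-5 + \frac{1}{23} \cdot 38\right)\right) + 4209586 = \left(1097 + \left(-5 + \frac{38}{23}\right)\right) + 4209586 = \left(1097 - \frac{77}{23}\right) + 4209586 = \frac{25154}{23} + 4209586 = \frac{96845632}{23}$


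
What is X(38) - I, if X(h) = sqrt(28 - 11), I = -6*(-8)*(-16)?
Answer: 768 + sqrt(17) ≈ 772.12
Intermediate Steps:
I = -768 (I = 48*(-16) = -768)
X(h) = sqrt(17)
X(38) - I = sqrt(17) - 1*(-768) = sqrt(17) + 768 = 768 + sqrt(17)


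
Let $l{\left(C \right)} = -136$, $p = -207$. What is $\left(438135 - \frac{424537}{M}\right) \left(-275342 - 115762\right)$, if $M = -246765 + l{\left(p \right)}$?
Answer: $- \frac{42308220466245888}{246901} \approx -1.7136 \cdot 10^{11}$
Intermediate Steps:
$M = -246901$ ($M = -246765 - 136 = -246901$)
$\left(438135 - \frac{424537}{M}\right) \left(-275342 - 115762\right) = \left(438135 - \frac{424537}{-246901}\right) \left(-275342 - 115762\right) = \left(438135 - - \frac{424537}{246901}\right) \left(-391104\right) = \left(438135 + \frac{424537}{246901}\right) \left(-391104\right) = \frac{108176394172}{246901} \left(-391104\right) = - \frac{42308220466245888}{246901}$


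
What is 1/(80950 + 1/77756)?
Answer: 77756/6294348201 ≈ 1.2353e-5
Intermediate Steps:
1/(80950 + 1/77756) = 1/(6294348201/77756) = 77756/6294348201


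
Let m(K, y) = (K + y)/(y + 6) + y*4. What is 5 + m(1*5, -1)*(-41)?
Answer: 681/5 ≈ 136.20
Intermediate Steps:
m(K, y) = 4*y + (K + y)/(6 + y) (m(K, y) = (K + y)/(6 + y) + 4*y = 4*y + (K + y)/(6 + y))
5 + m(1*5, -1)*(-41) = 5 + ((1*5 + 4*(-1)**2 + 25*(-1))/(6 - 1))*(-41) = 5 + ((5 + 4*1 - 25)/5)*(-41) = 5 + ((5 + 4 - 25)/5)*(-41) = 5 + ((1/5)*(-16))*(-41) = 5 - 16/5*(-41) = 5 + 656/5 = 681/5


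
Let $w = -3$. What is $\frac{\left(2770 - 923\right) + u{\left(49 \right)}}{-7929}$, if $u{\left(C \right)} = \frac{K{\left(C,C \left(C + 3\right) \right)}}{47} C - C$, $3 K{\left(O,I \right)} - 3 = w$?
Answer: $- \frac{1798}{7929} \approx -0.22676$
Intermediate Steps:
$K{\left(O,I \right)} = 0$ ($K{\left(O,I \right)} = 1 + \frac{1}{3} \left(-3\right) = 1 - 1 = 0$)
$u{\left(C \right)} = - C$ ($u{\left(C \right)} = \frac{0}{47} C - C = 0 \cdot \frac{1}{47} C - C = 0 C - C = 0 - C = - C$)
$\frac{\left(2770 - 923\right) + u{\left(49 \right)}}{-7929} = \frac{\left(2770 - 923\right) - 49}{-7929} = \left(1847 - 49\right) \left(- \frac{1}{7929}\right) = 1798 \left(- \frac{1}{7929}\right) = - \frac{1798}{7929}$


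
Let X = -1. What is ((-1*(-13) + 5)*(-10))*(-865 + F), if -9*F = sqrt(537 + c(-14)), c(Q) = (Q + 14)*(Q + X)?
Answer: 155700 + 20*sqrt(537) ≈ 1.5616e+5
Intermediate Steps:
c(Q) = (-1 + Q)*(14 + Q) (c(Q) = (Q + 14)*(Q - 1) = (14 + Q)*(-1 + Q) = (-1 + Q)*(14 + Q))
F = -sqrt(537)/9 (F = -sqrt(537 + (-14 + (-14)**2 + 13*(-14)))/9 = -sqrt(537 + (-14 + 196 - 182))/9 = -sqrt(537 + 0)/9 = -sqrt(537)/9 ≈ -2.5748)
((-1*(-13) + 5)*(-10))*(-865 + F) = ((-1*(-13) + 5)*(-10))*(-865 - sqrt(537)/9) = ((13 + 5)*(-10))*(-865 - sqrt(537)/9) = (18*(-10))*(-865 - sqrt(537)/9) = -180*(-865 - sqrt(537)/9) = 155700 + 20*sqrt(537)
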